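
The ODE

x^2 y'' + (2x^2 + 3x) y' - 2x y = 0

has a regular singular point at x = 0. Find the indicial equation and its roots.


Divide by x^2 to reach normal form y'' + P_1(x) y' + P_2(x) y = 0 with P_1(x) = 2 + 3/x and P_2(x) = -2/x.
x = 0 is a singular point because the y'-coefficient 2 + 3/x has a pole at x = 0 and the y-coefficient -2/x has a pole at x = 0.
It is a regular singular point because x P_1(x) = p(x) = 2x + 3 and x^2 P_2(x) = q(x) = -2x are polynomials, hence analytic at x = 0.
p(0) = 3,  q(0) = 0.
Indicial equation: r(r-1) + p(0) r + q(0) = 0, i.e. r^2 + (p(0) - 1) r + q(0) = 0, i.e. r^2 + 2 r = 0.
Discriminant: (2)^2 - 4(0) = 4, so r = (-2 ± 2)/2.
Solving: r_1 = 0, r_2 = -2.

indicial: r^2 + 2 r = 0; roots r_1 = 0, r_2 = -2


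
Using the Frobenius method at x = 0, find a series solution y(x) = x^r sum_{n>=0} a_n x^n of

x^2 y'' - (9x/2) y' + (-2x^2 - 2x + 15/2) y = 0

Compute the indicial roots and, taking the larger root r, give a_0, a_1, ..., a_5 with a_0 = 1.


Write in Frobenius form y'' + (p(x)/x) y' + (q(x)/x^2) y = 0:
  p(x) = -9/2,  q(x) = -2x^2 - 2x + 15/2.
Indicial equation: r(r-1) + (-9/2) r + (15/2) = 0 -> roots r_1 = 3, r_2 = 5/2.
Take r = r_1 = 3. Let y(x) = x^r sum_{n>=0} a_n x^n with a_0 = 1.
Substitute y = x^r sum a_n x^n and match x^{r+n}. The recurrence is
  D(n) a_n - 2 a_{n-1} - 2 a_{n-2} = 0,  where D(n) = (r+n)(r+n-1) + (-9/2)(r+n) + (15/2).
  a_n = [2 a_{n-1} + 2 a_{n-2}] / D(n).
Since the indicial polynomial factors as (r - r_1)(r - r_2), D(n) = (r_1 + n - r_1)(r_1 + n - r_2) = n(n + 1/2).
Evaluating step by step (a_0 = 1):
  n = 1: D(1) = 1(1 + 1/2) = 3/2; numerator = 2(1) = 2; a_1 = (2)/(3/2) = 4/3
  n = 2: D(2) = 2(2 + 1/2) = 5; numerator = 2(4/3) + 2(1) = 14/3; a_2 = (14/3)/(5) = 14/15
  n = 3: D(3) = 3(3 + 1/2) = 21/2; numerator = 2(14/15) + 2(4/3) = 68/15; a_3 = (68/15)/(21/2) = 136/315
  n = 4: D(4) = 4(4 + 1/2) = 18; numerator = 2(136/315) + 2(14/15) = 172/63; a_4 = (172/63)/(18) = 86/567
  n = 5: D(5) = 5(5 + 1/2) = 55/2; numerator = 2(86/567) + 2(136/315) = 3308/2835; a_5 = (3308/2835)/(55/2) = 6616/155925

r = 3; a_0 = 1; a_1 = 4/3; a_2 = 14/15; a_3 = 136/315; a_4 = 86/567; a_5 = 6616/155925


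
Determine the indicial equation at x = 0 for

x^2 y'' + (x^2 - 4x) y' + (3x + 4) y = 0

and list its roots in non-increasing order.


Divide by x^2 to reach normal form y'' + P_1(x) y' + P_2(x) y = 0 with P_1(x) = 1 - 4/x and P_2(x) = 3/x + 4/x^2.
x = 0 is a singular point because the y'-coefficient 1 - 4/x has a pole at x = 0 and the y-coefficient 3/x + 4/x^2 has a pole at x = 0.
It is a regular singular point because x P_1(x) = p(x) = x - 4 and x^2 P_2(x) = q(x) = 3x + 4 are polynomials, hence analytic at x = 0.
p(0) = -4,  q(0) = 4.
Indicial equation: r(r-1) + p(0) r + q(0) = 0, i.e. r^2 + (p(0) - 1) r + q(0) = 0, i.e. r^2 - 5 r + 4 = 0.
Discriminant: (-5)^2 - 4(4) = 9, so r = (5 ± 3)/2.
Solving: r_1 = 4, r_2 = 1.

indicial: r^2 - 5 r + 4 = 0; roots r_1 = 4, r_2 = 1


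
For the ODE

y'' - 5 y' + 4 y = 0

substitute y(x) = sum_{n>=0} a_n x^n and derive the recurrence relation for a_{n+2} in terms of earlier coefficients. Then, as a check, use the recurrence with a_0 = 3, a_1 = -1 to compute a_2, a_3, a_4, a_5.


Substitute y = sum_n a_n x^n.
y''(x) has coefficient (n+2)(n+1) a_{n+2} at x^n;
-5 y'(x) has coefficient -5 (n+1) a_{n+1} at x^n;
4 y(x) has coefficient 4 a_n at x^n.
Matching x^n: (n+2)(n+1) a_{n+2} - 5 (n+1) a_{n+1} + 4 a_n = 0.
Thus a_{n+2} = [5 (n+1) a_{n+1} - 4 a_n] / ((n+1)(n+2)).

Check with a_0 = 3, a_1 = -1 (apply the recurrence for n = 0, 1, 2, 3): a_0 = 3, a_1 = -1, a_2 = -17/2, a_3 = -27/2, a_4 = -337/24, a_5 = -1361/120.

a_(n+2) = [5 (n+1) a_(n+1) - 4 a_n] / ((n+1)(n+2)); check: a_0 = 3, a_1 = -1, a_2 = -17/2, a_3 = -27/2, a_4 = -337/24, a_5 = -1361/120


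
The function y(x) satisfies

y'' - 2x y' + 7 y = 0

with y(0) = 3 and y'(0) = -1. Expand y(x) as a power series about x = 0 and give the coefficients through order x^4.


Ansatz: y(x) = sum_{n>=0} a_n x^n, so y'(x) = sum_{n>=1} n a_n x^(n-1) and y''(x) = sum_{n>=2} n(n-1) a_n x^(n-2).
Substitute into P(x) y'' + Q(x) y' + R(x) y = 0 with P(x) = 1, Q(x) = -2x, R(x) = 7, and match powers of x.
Initial conditions: a_0 = 3, a_1 = -1.
Setting the coefficient of each power of x to zero and solving order by order (substituting the coefficients already found):
  x^0: 2 a_2 + 7 a_0 = 0  ->  2 a_2 = -7 a_0 = -21  ->  a_2 = -21/2
  x^1: 6 a_3 + 5 a_1 = 0  ->  6 a_3 = -5 a_1 = 5  ->  a_3 = 5/6
  x^2: 12 a_4 + 3 a_2 = 0  ->  12 a_4 = -3 a_2 = 63/2  ->  a_4 = 21/8
Truncated series: y(x) = 3 - x - (21/2) x^2 + (5/6) x^3 + (21/8) x^4 + O(x^5).

a_0 = 3; a_1 = -1; a_2 = -21/2; a_3 = 5/6; a_4 = 21/8


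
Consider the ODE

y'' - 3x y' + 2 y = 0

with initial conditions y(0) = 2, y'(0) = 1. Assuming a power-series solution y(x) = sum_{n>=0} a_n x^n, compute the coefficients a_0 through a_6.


Ansatz: y(x) = sum_{n>=0} a_n x^n, so y'(x) = sum_{n>=1} n a_n x^(n-1) and y''(x) = sum_{n>=2} n(n-1) a_n x^(n-2).
Substitute into P(x) y'' + Q(x) y' + R(x) y = 0 with P(x) = 1, Q(x) = -3x, R(x) = 2, and match powers of x.
Initial conditions: a_0 = 2, a_1 = 1.
Setting the coefficient of each power of x to zero and solving order by order (substituting the coefficients already found):
  x^0: 2 a_2 + 2 a_0 = 0  ->  2 a_2 = -2 a_0 = -4  ->  a_2 = -2
  x^1: 6 a_3 - a_1 = 0  ->  6 a_3 = a_1 = 1  ->  a_3 = 1/6
  x^2: 12 a_4 - 4 a_2 = 0  ->  12 a_4 = 4 a_2 = -8  ->  a_4 = -2/3
  x^3: 20 a_5 - 7 a_3 = 0  ->  20 a_5 = 7 a_3 = 7/6  ->  a_5 = 7/120
  x^4: 30 a_6 - 10 a_4 = 0  ->  30 a_6 = 10 a_4 = -20/3  ->  a_6 = -2/9
Truncated series: y(x) = 2 + x - 2 x^2 + (1/6) x^3 - (2/3) x^4 + (7/120) x^5 - (2/9) x^6 + O(x^7).

a_0 = 2; a_1 = 1; a_2 = -2; a_3 = 1/6; a_4 = -2/3; a_5 = 7/120; a_6 = -2/9


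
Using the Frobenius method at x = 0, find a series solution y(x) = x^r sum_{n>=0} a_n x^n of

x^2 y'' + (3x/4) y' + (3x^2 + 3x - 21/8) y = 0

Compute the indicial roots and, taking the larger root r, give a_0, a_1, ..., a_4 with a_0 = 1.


Write in Frobenius form y'' + (p(x)/x) y' + (q(x)/x^2) y = 0:
  p(x) = 3/4,  q(x) = 3x^2 + 3x - 21/8.
Indicial equation: r(r-1) + (3/4) r + (-21/8) = 0 -> roots r_1 = 7/4, r_2 = -3/2.
Take r = r_1 = 7/4. Let y(x) = x^r sum_{n>=0} a_n x^n with a_0 = 1.
Substitute y = x^r sum a_n x^n and match x^{r+n}. The recurrence is
  D(n) a_n + 3 a_{n-1} + 3 a_{n-2} = 0,  where D(n) = (r+n)(r+n-1) + (3/4)(r+n) + (-21/8).
  a_n = [-3 a_{n-1} - 3 a_{n-2}] / D(n).
Since the indicial polynomial factors as (r - r_1)(r - r_2), D(n) = (r_1 + n - r_1)(r_1 + n - r_2) = n(n + 13/4).
Evaluating step by step (a_0 = 1):
  n = 1: D(1) = 1(1 + 13/4) = 17/4; numerator = -3(1) = -3; a_1 = (-3)/(17/4) = -12/17
  n = 2: D(2) = 2(2 + 13/4) = 21/2; numerator = -3(-12/17) - 3(1) = -15/17; a_2 = (-15/17)/(21/2) = -10/119
  n = 3: D(3) = 3(3 + 13/4) = 75/4; numerator = -3(-10/119) - 3(-12/17) = 282/119; a_3 = (282/119)/(75/4) = 376/2975
  n = 4: D(4) = 4(4 + 13/4) = 29; numerator = -3(376/2975) - 3(-10/119) = -54/425; a_4 = (-54/425)/(29) = -54/12325

r = 7/4; a_0 = 1; a_1 = -12/17; a_2 = -10/119; a_3 = 376/2975; a_4 = -54/12325


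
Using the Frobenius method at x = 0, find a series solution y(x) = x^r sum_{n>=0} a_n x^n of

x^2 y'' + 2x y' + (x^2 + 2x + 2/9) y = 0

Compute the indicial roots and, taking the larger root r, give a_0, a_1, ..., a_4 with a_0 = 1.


Write in Frobenius form y'' + (p(x)/x) y' + (q(x)/x^2) y = 0:
  p(x) = 2,  q(x) = x^2 + 2x + 2/9.
Indicial equation: r(r-1) + (2) r + (2/9) = 0 -> roots r_1 = -1/3, r_2 = -2/3.
Take r = r_1 = -1/3. Let y(x) = x^r sum_{n>=0} a_n x^n with a_0 = 1.
Substitute y = x^r sum a_n x^n and match x^{r+n}. The recurrence is
  D(n) a_n + 2 a_{n-1} + 1 a_{n-2} = 0,  where D(n) = (r+n)(r+n-1) + (2)(r+n) + (2/9).
  a_n = [-2 a_{n-1} - 1 a_{n-2}] / D(n).
Since the indicial polynomial factors as (r - r_1)(r - r_2), D(n) = (r_1 + n - r_1)(r_1 + n - r_2) = n(n + 1/3).
Evaluating step by step (a_0 = 1):
  n = 1: D(1) = 1(1 + 1/3) = 4/3; numerator = -2(1) = -2; a_1 = (-2)/(4/3) = -3/2
  n = 2: D(2) = 2(2 + 1/3) = 14/3; numerator = -2(-3/2) - 1(1) = 2; a_2 = (2)/(14/3) = 3/7
  n = 3: D(3) = 3(3 + 1/3) = 10; numerator = -2(3/7) - 1(-3/2) = 9/14; a_3 = (9/14)/(10) = 9/140
  n = 4: D(4) = 4(4 + 1/3) = 52/3; numerator = -2(9/140) - 1(3/7) = -39/70; a_4 = (-39/70)/(52/3) = -9/280

r = -1/3; a_0 = 1; a_1 = -3/2; a_2 = 3/7; a_3 = 9/140; a_4 = -9/280


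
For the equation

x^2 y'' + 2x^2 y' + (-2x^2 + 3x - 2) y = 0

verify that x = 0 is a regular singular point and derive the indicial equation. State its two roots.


Divide by x^2 to reach normal form y'' + P_1(x) y' + P_2(x) y = 0 with P_1(x) = 2 and P_2(x) = -2 + 3/x - 2/x^2.
x = 0 is a singular point because the y-coefficient -2 + 3/x - 2/x^2 has a pole at x = 0.
It is a regular singular point because x P_1(x) = p(x) = 2x and x^2 P_2(x) = q(x) = -2x^2 + 3x - 2 are polynomials, hence analytic at x = 0.
p(0) = 0,  q(0) = -2.
Indicial equation: r(r-1) + p(0) r + q(0) = 0, i.e. r^2 + (p(0) - 1) r + q(0) = 0, i.e. r^2 - 1 r - 2 = 0.
Discriminant: (-1)^2 - 4(-2) = 9, so r = (1 ± 3)/2.
Solving: r_1 = 2, r_2 = -1.

indicial: r^2 - 1 r - 2 = 0; roots r_1 = 2, r_2 = -1


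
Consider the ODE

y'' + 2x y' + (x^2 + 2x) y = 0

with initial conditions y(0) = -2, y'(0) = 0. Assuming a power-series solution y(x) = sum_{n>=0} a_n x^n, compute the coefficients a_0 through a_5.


Ansatz: y(x) = sum_{n>=0} a_n x^n, so y'(x) = sum_{n>=1} n a_n x^(n-1) and y''(x) = sum_{n>=2} n(n-1) a_n x^(n-2).
Substitute into P(x) y'' + Q(x) y' + R(x) y = 0 with P(x) = 1, Q(x) = 2x, R(x) = x^2 + 2x, and match powers of x.
Initial conditions: a_0 = -2, a_1 = 0.
Setting the coefficient of each power of x to zero and solving order by order (substituting the coefficients already found):
  x^0: 2 a_2 = 0  ->  a_2 = 0
  x^1: 6 a_3 + 2 a_1 + 2 a_0 = 0  ->  6 a_3 = -2 a_1 - 2 a_0 = 4  ->  a_3 = 2/3
  x^2: 12 a_4 + 4 a_2 + 2 a_1 + a_0 = 0  ->  12 a_4 = -4 a_2 - 2 a_1 - a_0 = 2  ->  a_4 = 1/6
  x^3: 20 a_5 + 6 a_3 + 2 a_2 + a_1 = 0  ->  20 a_5 = -6 a_3 - 2 a_2 - a_1 = -4  ->  a_5 = -1/5
Truncated series: y(x) = -2 + (2/3) x^3 + (1/6) x^4 - (1/5) x^5 + O(x^6).

a_0 = -2; a_1 = 0; a_2 = 0; a_3 = 2/3; a_4 = 1/6; a_5 = -1/5


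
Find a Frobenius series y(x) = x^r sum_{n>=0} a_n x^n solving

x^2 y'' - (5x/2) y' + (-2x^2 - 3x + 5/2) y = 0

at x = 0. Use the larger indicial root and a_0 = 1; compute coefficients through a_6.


Write in Frobenius form y'' + (p(x)/x) y' + (q(x)/x^2) y = 0:
  p(x) = -5/2,  q(x) = -2x^2 - 3x + 5/2.
Indicial equation: r(r-1) + (-5/2) r + (5/2) = 0 -> roots r_1 = 5/2, r_2 = 1.
Take r = r_1 = 5/2. Let y(x) = x^r sum_{n>=0} a_n x^n with a_0 = 1.
Substitute y = x^r sum a_n x^n and match x^{r+n}. The recurrence is
  D(n) a_n - 3 a_{n-1} - 2 a_{n-2} = 0,  where D(n) = (r+n)(r+n-1) + (-5/2)(r+n) + (5/2).
  a_n = [3 a_{n-1} + 2 a_{n-2}] / D(n).
Since the indicial polynomial factors as (r - r_1)(r - r_2), D(n) = (r_1 + n - r_1)(r_1 + n - r_2) = n(n + 3/2).
Evaluating step by step (a_0 = 1):
  n = 1: D(1) = 1(1 + 3/2) = 5/2; numerator = 3(1) = 3; a_1 = (3)/(5/2) = 6/5
  n = 2: D(2) = 2(2 + 3/2) = 7; numerator = 3(6/5) + 2(1) = 28/5; a_2 = (28/5)/(7) = 4/5
  n = 3: D(3) = 3(3 + 3/2) = 27/2; numerator = 3(4/5) + 2(6/5) = 24/5; a_3 = (24/5)/(27/2) = 16/45
  n = 4: D(4) = 4(4 + 3/2) = 22; numerator = 3(16/45) + 2(4/5) = 8/3; a_4 = (8/3)/(22) = 4/33
  n = 5: D(5) = 5(5 + 3/2) = 65/2; numerator = 3(4/33) + 2(16/45) = 532/495; a_5 = (532/495)/(65/2) = 1064/32175
  n = 6: D(6) = 6(6 + 3/2) = 45; numerator = 3(1064/32175) + 2(4/33) = 3664/10725; a_6 = (3664/10725)/(45) = 3664/482625

r = 5/2; a_0 = 1; a_1 = 6/5; a_2 = 4/5; a_3 = 16/45; a_4 = 4/33; a_5 = 1064/32175; a_6 = 3664/482625


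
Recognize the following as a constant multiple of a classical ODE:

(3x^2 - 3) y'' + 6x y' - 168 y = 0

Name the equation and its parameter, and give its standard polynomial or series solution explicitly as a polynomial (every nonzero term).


All three coefficients share the factor -3; dividing through by -3 gives  (1 - x^2) y'' - 2x y' + 56 y = 0.
This matches the Legendre equation (1 - x^2) y'' - 2x y' + n(n+1) y = 0 (note the -2x y' term) with n(n+1) = 56, so n = 7; the polynomial solution is P_7(x).
With y = sum_k a_k x^k, matching x^k gives (k+2)(k+1) a_{k+2} = [k(k+1) - n(n+1)] a_k = (k - 7)(k + 8) a_k. The right side vanishes at k = 7, so the series with the parity of 7 terminates at degree 7.
Standard normalization (P_n(1) = 1): leading coefficient (2n)!/(2^n (n!)^2) = 87178291200/(128*25401600) = 429/16, so a_7 = 429/16. Work downward with a_k = (k+1)(k+2) a_{k+2} / ((k - 7)(k + 8)):
  a_5 = (6)(7)(429/16) / ((5 - 7)(5 + 8)) = (9009/8)/(-26) = -693/16
  a_3 = (4)(5)(-693/16) / ((3 - 7)(3 + 8)) = (-3465/4)/(-44) = 315/16
  a_1 = (2)(3)(315/16) / ((1 - 7)(1 + 8)) = (945/8)/(-54) = -35/16
Hence P_7(x) = 429 x^7/16 - 693 x^5/16 + 315 x^3/16 - 35 x/16.

P_7(x); series = 429 x^7/16 - 693 x^5/16 + 315 x^3/16 - 35 x/16


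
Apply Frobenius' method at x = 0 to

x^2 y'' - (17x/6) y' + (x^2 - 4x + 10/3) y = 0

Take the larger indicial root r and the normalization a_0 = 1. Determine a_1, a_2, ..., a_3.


Write in Frobenius form y'' + (p(x)/x) y' + (q(x)/x^2) y = 0:
  p(x) = -17/6,  q(x) = x^2 - 4x + 10/3.
Indicial equation: r(r-1) + (-17/6) r + (10/3) = 0 -> roots r_1 = 5/2, r_2 = 4/3.
Take r = r_1 = 5/2. Let y(x) = x^r sum_{n>=0} a_n x^n with a_0 = 1.
Substitute y = x^r sum a_n x^n and match x^{r+n}. The recurrence is
  D(n) a_n - 4 a_{n-1} + 1 a_{n-2} = 0,  where D(n) = (r+n)(r+n-1) + (-17/6)(r+n) + (10/3).
  a_n = [4 a_{n-1} - 1 a_{n-2}] / D(n).
Since the indicial polynomial factors as (r - r_1)(r - r_2), D(n) = (r_1 + n - r_1)(r_1 + n - r_2) = n(n + 7/6).
Evaluating step by step (a_0 = 1):
  n = 1: D(1) = 1(1 + 7/6) = 13/6; numerator = 4(1) = 4; a_1 = (4)/(13/6) = 24/13
  n = 2: D(2) = 2(2 + 7/6) = 19/3; numerator = 4(24/13) - 1(1) = 83/13; a_2 = (83/13)/(19/3) = 249/247
  n = 3: D(3) = 3(3 + 7/6) = 25/2; numerator = 4(249/247) - 1(24/13) = 540/247; a_3 = (540/247)/(25/2) = 216/1235

r = 5/2; a_0 = 1; a_1 = 24/13; a_2 = 249/247; a_3 = 216/1235


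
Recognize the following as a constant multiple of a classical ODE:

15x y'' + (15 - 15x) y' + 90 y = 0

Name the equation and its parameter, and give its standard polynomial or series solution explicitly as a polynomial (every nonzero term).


All three coefficients share the factor 15; dividing through by 15 gives  x y'' + (1 - x) y' + 6 y = 0.
This matches the Laguerre equation x y'' + (1 - x) y' + n y = 0 with n = 6; the polynomial solution is L_6(x).
With y = sum_k a_k x^k, matching x^k gives (k+1)k a_{k+1} + (k+1) a_{k+1} - k a_k + n a_k = 0, i.e. (k+1)^2 a_{k+1} = (k - n) a_k = (k - 6) a_k. The right side vanishes at k = 6, so the series terminates at degree 6.
Standard normalization L_n(0) = 1 gives a_0 = 1. Work upward with a_{k+1} = (k - 6) a_k / (k+1)^2:
  a_1 = (0 - 6)(1) / 1^2 = -6/1 = -6
  a_2 = (1 - 6)(-6) / 2^2 = 30/4 = 15/2
  a_3 = (2 - 6)(15/2) / 3^2 = -30/9 = -10/3
  a_4 = (3 - 6)(-10/3) / 4^2 = 10/16 = 5/8
  a_5 = (4 - 6)(5/8) / 5^2 = (-5/4)/25 = -1/20
  a_6 = (5 - 6)(-1/20) / 6^2 = (1/20)/36 = 1/720
Hence L_6(x) = x^6/720 - x^5/20 + 5 x^4/8 - 10 x^3/3 + 15 x^2/2 - 6 x + 1.

L_6(x); series = x^6/720 - x^5/20 + 5 x^4/8 - 10 x^3/3 + 15 x^2/2 - 6 x + 1


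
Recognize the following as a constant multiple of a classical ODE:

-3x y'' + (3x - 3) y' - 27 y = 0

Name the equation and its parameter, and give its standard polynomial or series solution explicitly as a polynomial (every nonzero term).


All three coefficients share the factor -3; dividing through by -3 gives  x y'' + (1 - x) y' + 9 y = 0.
This matches the Laguerre equation x y'' + (1 - x) y' + n y = 0 with n = 9; the polynomial solution is L_9(x).
With y = sum_k a_k x^k, matching x^k gives (k+1)k a_{k+1} + (k+1) a_{k+1} - k a_k + n a_k = 0, i.e. (k+1)^2 a_{k+1} = (k - n) a_k = (k - 9) a_k. The right side vanishes at k = 9, so the series terminates at degree 9.
Standard normalization L_n(0) = 1 gives a_0 = 1. Work upward with a_{k+1} = (k - 9) a_k / (k+1)^2:
  a_1 = (0 - 9)(1) / 1^2 = -9/1 = -9
  a_2 = (1 - 9)(-9) / 2^2 = 72/4 = 18
  a_3 = (2 - 9)(18) / 3^2 = -126/9 = -14
  a_4 = (3 - 9)(-14) / 4^2 = 84/16 = 21/4
  a_5 = (4 - 9)(21/4) / 5^2 = (-105/4)/25 = -21/20
  a_6 = (5 - 9)(-21/20) / 6^2 = (21/5)/36 = 7/60
  a_7 = (6 - 9)(7/60) / 7^2 = (-7/20)/49 = -1/140
  a_8 = (7 - 9)(-1/140) / 8^2 = (1/70)/64 = 1/4480
  a_9 = (8 - 9)(1/4480) / 9^2 = (-1/4480)/81 = -1/362880
Hence L_9(x) = -x^9/362880 + x^8/4480 - x^7/140 + 7 x^6/60 - 21 x^5/20 + 21 x^4/4 - 14 x^3 + 18 x^2 - 9 x + 1.

L_9(x); series = -x^9/362880 + x^8/4480 - x^7/140 + 7 x^6/60 - 21 x^5/20 + 21 x^4/4 - 14 x^3 + 18 x^2 - 9 x + 1


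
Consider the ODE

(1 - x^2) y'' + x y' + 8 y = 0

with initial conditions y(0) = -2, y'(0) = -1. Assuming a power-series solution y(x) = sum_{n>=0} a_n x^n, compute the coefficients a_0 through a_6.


Ansatz: y(x) = sum_{n>=0} a_n x^n, so y'(x) = sum_{n>=1} n a_n x^(n-1) and y''(x) = sum_{n>=2} n(n-1) a_n x^(n-2).
Substitute into P(x) y'' + Q(x) y' + R(x) y = 0 with P(x) = 1 - x^2, Q(x) = x, R(x) = 8, and match powers of x.
Initial conditions: a_0 = -2, a_1 = -1.
Setting the coefficient of each power of x to zero and solving order by order (substituting the coefficients already found):
  x^0: 2 a_2 + 8 a_0 = 0  ->  2 a_2 = -8 a_0 = 16  ->  a_2 = 8
  x^1: 6 a_3 + 9 a_1 = 0  ->  6 a_3 = -9 a_1 = 9  ->  a_3 = 3/2
  x^2: 12 a_4 + 8 a_2 = 0  ->  12 a_4 = -8 a_2 = -64  ->  a_4 = -16/3
  x^3: 20 a_5 + 5 a_3 = 0  ->  20 a_5 = -5 a_3 = -15/2  ->  a_5 = -3/8
  x^4: 30 a_6 = 0  ->  a_6 = 0
Truncated series: y(x) = -2 - x + 8 x^2 + (3/2) x^3 - (16/3) x^4 - (3/8) x^5 + O(x^7).

a_0 = -2; a_1 = -1; a_2 = 8; a_3 = 3/2; a_4 = -16/3; a_5 = -3/8; a_6 = 0


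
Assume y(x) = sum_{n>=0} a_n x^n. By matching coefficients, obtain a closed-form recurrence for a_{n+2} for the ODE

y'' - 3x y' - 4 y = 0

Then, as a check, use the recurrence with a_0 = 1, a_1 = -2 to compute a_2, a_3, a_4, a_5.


Substitute y = sum_n a_n x^n.
y''(x) has coefficient (n+2)(n+1) a_{n+2} at x^n;
-3 x y'(x) has coefficient -3 n a_n at x^n (shift);
-4 y(x) has coefficient -4 a_n at x^n.
Matching x^n: (n+2)(n+1) a_{n+2} + (-3n - 4) a_n = 0.
Thus a_{n+2} = (3n + 4) / ((n+1)(n+2)) * a_n.

Check with a_0 = 1, a_1 = -2 (apply the recurrence for n = 0, 1, 2, 3): a_0 = 1, a_1 = -2, a_2 = 2, a_3 = -7/3, a_4 = 5/3, a_5 = -91/60.

a_(n+2) = (3n + 4) / ((n+1)(n+2)) * a_n; check: a_0 = 1, a_1 = -2, a_2 = 2, a_3 = -7/3, a_4 = 5/3, a_5 = -91/60


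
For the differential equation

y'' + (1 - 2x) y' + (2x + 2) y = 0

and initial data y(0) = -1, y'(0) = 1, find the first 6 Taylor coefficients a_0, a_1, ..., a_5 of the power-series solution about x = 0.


Ansatz: y(x) = sum_{n>=0} a_n x^n, so y'(x) = sum_{n>=1} n a_n x^(n-1) and y''(x) = sum_{n>=2} n(n-1) a_n x^(n-2).
Substitute into P(x) y'' + Q(x) y' + R(x) y = 0 with P(x) = 1, Q(x) = 1 - 2x, R(x) = 2x + 2, and match powers of x.
Initial conditions: a_0 = -1, a_1 = 1.
Setting the coefficient of each power of x to zero and solving order by order (substituting the coefficients already found):
  x^0: 2 a_2 + a_1 + 2 a_0 = 0  ->  2 a_2 = -a_1 - 2 a_0 = 1  ->  a_2 = 1/2
  x^1: 6 a_3 + 2 a_2 + 2 a_0 = 0  ->  6 a_3 = -2 a_2 - 2 a_0 = 1  ->  a_3 = 1/6
  x^2: 12 a_4 + 3 a_3 - 2 a_2 + 2 a_1 = 0  ->  12 a_4 = -3 a_3 + 2 a_2 - 2 a_1 = -3/2  ->  a_4 = -1/8
  x^3: 20 a_5 + 4 a_4 - 4 a_3 + 2 a_2 = 0  ->  20 a_5 = -4 a_4 + 4 a_3 - 2 a_2 = 1/6  ->  a_5 = 1/120
Truncated series: y(x) = -1 + x + (1/2) x^2 + (1/6) x^3 - (1/8) x^4 + (1/120) x^5 + O(x^6).

a_0 = -1; a_1 = 1; a_2 = 1/2; a_3 = 1/6; a_4 = -1/8; a_5 = 1/120


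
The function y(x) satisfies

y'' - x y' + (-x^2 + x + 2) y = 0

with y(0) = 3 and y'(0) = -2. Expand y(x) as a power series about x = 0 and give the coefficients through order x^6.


Ansatz: y(x) = sum_{n>=0} a_n x^n, so y'(x) = sum_{n>=1} n a_n x^(n-1) and y''(x) = sum_{n>=2} n(n-1) a_n x^(n-2).
Substitute into P(x) y'' + Q(x) y' + R(x) y = 0 with P(x) = 1, Q(x) = -x, R(x) = -x^2 + x + 2, and match powers of x.
Initial conditions: a_0 = 3, a_1 = -2.
Setting the coefficient of each power of x to zero and solving order by order (substituting the coefficients already found):
  x^0: 2 a_2 + 2 a_0 = 0  ->  2 a_2 = -2 a_0 = -6  ->  a_2 = -3
  x^1: 6 a_3 + a_1 + a_0 = 0  ->  6 a_3 = -a_1 - a_0 = -1  ->  a_3 = -1/6
  x^2: 12 a_4 + a_1 - a_0 = 0  ->  12 a_4 = -a_1 + a_0 = 5  ->  a_4 = 5/12
  x^3: 20 a_5 - a_3 + a_2 - a_1 = 0  ->  20 a_5 = a_3 - a_2 + a_1 = 5/6  ->  a_5 = 1/24
  x^4: 30 a_6 - 2 a_4 + a_3 - a_2 = 0  ->  30 a_6 = 2 a_4 - a_3 + a_2 = -2  ->  a_6 = -1/15
Truncated series: y(x) = 3 - 2 x - 3 x^2 - (1/6) x^3 + (5/12) x^4 + (1/24) x^5 - (1/15) x^6 + O(x^7).

a_0 = 3; a_1 = -2; a_2 = -3; a_3 = -1/6; a_4 = 5/12; a_5 = 1/24; a_6 = -1/15


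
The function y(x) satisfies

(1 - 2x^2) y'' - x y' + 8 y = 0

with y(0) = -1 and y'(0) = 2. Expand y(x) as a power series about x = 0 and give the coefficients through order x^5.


Ansatz: y(x) = sum_{n>=0} a_n x^n, so y'(x) = sum_{n>=1} n a_n x^(n-1) and y''(x) = sum_{n>=2} n(n-1) a_n x^(n-2).
Substitute into P(x) y'' + Q(x) y' + R(x) y = 0 with P(x) = 1 - 2x^2, Q(x) = -x, R(x) = 8, and match powers of x.
Initial conditions: a_0 = -1, a_1 = 2.
Setting the coefficient of each power of x to zero and solving order by order (substituting the coefficients already found):
  x^0: 2 a_2 + 8 a_0 = 0  ->  2 a_2 = -8 a_0 = 8  ->  a_2 = 4
  x^1: 6 a_3 + 7 a_1 = 0  ->  6 a_3 = -7 a_1 = -14  ->  a_3 = -7/3
  x^2: 12 a_4 + 2 a_2 = 0  ->  12 a_4 = -2 a_2 = -8  ->  a_4 = -2/3
  x^3: 20 a_5 - 7 a_3 = 0  ->  20 a_5 = 7 a_3 = -49/3  ->  a_5 = -49/60
Truncated series: y(x) = -1 + 2 x + 4 x^2 - (7/3) x^3 - (2/3) x^4 - (49/60) x^5 + O(x^6).

a_0 = -1; a_1 = 2; a_2 = 4; a_3 = -7/3; a_4 = -2/3; a_5 = -49/60


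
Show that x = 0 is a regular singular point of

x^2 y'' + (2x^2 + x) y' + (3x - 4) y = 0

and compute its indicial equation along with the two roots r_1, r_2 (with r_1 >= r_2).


Divide by x^2 to reach normal form y'' + P_1(x) y' + P_2(x) y = 0 with P_1(x) = 2 + 1/x and P_2(x) = 3/x - 4/x^2.
x = 0 is a singular point because the y'-coefficient 2 + 1/x has a pole at x = 0 and the y-coefficient 3/x - 4/x^2 has a pole at x = 0.
It is a regular singular point because x P_1(x) = p(x) = 2x + 1 and x^2 P_2(x) = q(x) = 3x - 4 are polynomials, hence analytic at x = 0.
p(0) = 1,  q(0) = -4.
Indicial equation: r(r-1) + p(0) r + q(0) = 0, i.e. r^2 + (p(0) - 1) r + q(0) = 0, i.e. r^2 - 4 = 0.
Discriminant: (0)^2 - 4(-4) = 16, so r = (0 ± 4)/2.
Solving: r_1 = 2, r_2 = -2.

indicial: r^2 - 4 = 0; roots r_1 = 2, r_2 = -2


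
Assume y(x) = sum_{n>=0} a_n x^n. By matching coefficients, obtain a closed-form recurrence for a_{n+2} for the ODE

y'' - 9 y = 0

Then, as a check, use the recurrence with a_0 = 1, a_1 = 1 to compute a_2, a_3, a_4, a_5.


Substitute y = sum_n a_n x^n into y'' + (const) y = 0.
y''(x) = sum_{n>=0} (n+2)(n+1) a_{n+2} x^n.
The ODE becomes sum_n [(n+2)(n+1) a_{n+2} - 9 a_n] x^n = 0.
Setting each coefficient to zero gives the recurrence:
  (n+2)(n+1) a_{n+2} - 9 a_n = 0,
  a_{n+2} = 9 / ((n+1)(n+2)) a_n.

Check with a_0 = 1, a_1 = 1 (apply the recurrence for n = 0, 1, 2, 3): a_0 = 1, a_1 = 1, a_2 = 9/2, a_3 = 3/2, a_4 = 27/8, a_5 = 27/40.

a_{n+2} = 9/((n+1)(n+2)) * a_n; check: a_0 = 1, a_1 = 1, a_2 = 9/2, a_3 = 3/2, a_4 = 27/8, a_5 = 27/40


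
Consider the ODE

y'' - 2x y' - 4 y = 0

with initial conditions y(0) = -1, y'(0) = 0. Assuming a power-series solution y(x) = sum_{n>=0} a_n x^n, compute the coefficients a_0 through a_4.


Ansatz: y(x) = sum_{n>=0} a_n x^n, so y'(x) = sum_{n>=1} n a_n x^(n-1) and y''(x) = sum_{n>=2} n(n-1) a_n x^(n-2).
Substitute into P(x) y'' + Q(x) y' + R(x) y = 0 with P(x) = 1, Q(x) = -2x, R(x) = -4, and match powers of x.
Initial conditions: a_0 = -1, a_1 = 0.
Setting the coefficient of each power of x to zero and solving order by order (substituting the coefficients already found):
  x^0: 2 a_2 - 4 a_0 = 0  ->  2 a_2 = 4 a_0 = -4  ->  a_2 = -2
  x^1: 6 a_3 - 6 a_1 = 0  ->  6 a_3 = 6 a_1 = 0  ->  a_3 = 0
  x^2: 12 a_4 - 8 a_2 = 0  ->  12 a_4 = 8 a_2 = -16  ->  a_4 = -4/3
Truncated series: y(x) = -1 - 2 x^2 - (4/3) x^4 + O(x^5).

a_0 = -1; a_1 = 0; a_2 = -2; a_3 = 0; a_4 = -4/3


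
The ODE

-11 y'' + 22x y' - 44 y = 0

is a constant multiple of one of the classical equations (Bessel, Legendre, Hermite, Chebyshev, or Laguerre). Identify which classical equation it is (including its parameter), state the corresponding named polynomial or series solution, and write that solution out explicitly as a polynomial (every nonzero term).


All three coefficients share the factor -11; dividing through by -11 gives  y'' - 2x y' + 4 y = 0.
This matches the Hermite equation y'' - 2x y' + 2n y = 0 with 2n = 4, so n = 2; the polynomial solution is H_2(x).
With y = sum_k a_k x^k, matching x^k gives (k+2)(k+1) a_{k+2} = 2(k - n) a_k = 2(k - 2) a_k. The right side vanishes at k = 2, so the series with the parity of 2 terminates at degree 2.
Standard normalization: leading coefficient of H_n is 2^n, so a_2 = 2^2 = 4. Work downward with a_k = (k+1)(k+2) a_{k+2} / (2(k - n)):
  a_0 = (1)(2)(4) / (2(0 - 2)) = 8/(-4) = -2
Hence H_2(x) = 4 x^2 - 2.

H_2(x); series = 4 x^2 - 2


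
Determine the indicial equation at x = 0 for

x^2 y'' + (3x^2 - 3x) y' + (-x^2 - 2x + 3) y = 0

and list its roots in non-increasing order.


Divide by x^2 to reach normal form y'' + P_1(x) y' + P_2(x) y = 0 with P_1(x) = 3 - 3/x and P_2(x) = -1 - 2/x + 3/x^2.
x = 0 is a singular point because the y'-coefficient 3 - 3/x has a pole at x = 0 and the y-coefficient -1 - 2/x + 3/x^2 has a pole at x = 0.
It is a regular singular point because x P_1(x) = p(x) = 3x - 3 and x^2 P_2(x) = q(x) = -x^2 - 2x + 3 are polynomials, hence analytic at x = 0.
p(0) = -3,  q(0) = 3.
Indicial equation: r(r-1) + p(0) r + q(0) = 0, i.e. r^2 + (p(0) - 1) r + q(0) = 0, i.e. r^2 - 4 r + 3 = 0.
Discriminant: (-4)^2 - 4(3) = 4, so r = (4 ± 2)/2.
Solving: r_1 = 3, r_2 = 1.

indicial: r^2 - 4 r + 3 = 0; roots r_1 = 3, r_2 = 1


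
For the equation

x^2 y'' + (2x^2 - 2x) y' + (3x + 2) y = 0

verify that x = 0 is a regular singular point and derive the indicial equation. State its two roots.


Divide by x^2 to reach normal form y'' + P_1(x) y' + P_2(x) y = 0 with P_1(x) = 2 - 2/x and P_2(x) = 3/x + 2/x^2.
x = 0 is a singular point because the y'-coefficient 2 - 2/x has a pole at x = 0 and the y-coefficient 3/x + 2/x^2 has a pole at x = 0.
It is a regular singular point because x P_1(x) = p(x) = 2x - 2 and x^2 P_2(x) = q(x) = 3x + 2 are polynomials, hence analytic at x = 0.
p(0) = -2,  q(0) = 2.
Indicial equation: r(r-1) + p(0) r + q(0) = 0, i.e. r^2 + (p(0) - 1) r + q(0) = 0, i.e. r^2 - 3 r + 2 = 0.
Discriminant: (-3)^2 - 4(2) = 1, so r = (3 ± 1)/2.
Solving: r_1 = 2, r_2 = 1.

indicial: r^2 - 3 r + 2 = 0; roots r_1 = 2, r_2 = 1


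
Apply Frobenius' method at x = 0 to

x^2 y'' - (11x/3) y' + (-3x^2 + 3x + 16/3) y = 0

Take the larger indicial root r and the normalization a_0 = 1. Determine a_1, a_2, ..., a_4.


Write in Frobenius form y'' + (p(x)/x) y' + (q(x)/x^2) y = 0:
  p(x) = -11/3,  q(x) = -3x^2 + 3x + 16/3.
Indicial equation: r(r-1) + (-11/3) r + (16/3) = 0 -> roots r_1 = 8/3, r_2 = 2.
Take r = r_1 = 8/3. Let y(x) = x^r sum_{n>=0} a_n x^n with a_0 = 1.
Substitute y = x^r sum a_n x^n and match x^{r+n}. The recurrence is
  D(n) a_n + 3 a_{n-1} - 3 a_{n-2} = 0,  where D(n) = (r+n)(r+n-1) + (-11/3)(r+n) + (16/3).
  a_n = [-3 a_{n-1} + 3 a_{n-2}] / D(n).
Since the indicial polynomial factors as (r - r_1)(r - r_2), D(n) = (r_1 + n - r_1)(r_1 + n - r_2) = n(n + 2/3).
Evaluating step by step (a_0 = 1):
  n = 1: D(1) = 1(1 + 2/3) = 5/3; numerator = -3(1) = -3; a_1 = (-3)/(5/3) = -9/5
  n = 2: D(2) = 2(2 + 2/3) = 16/3; numerator = -3(-9/5) + 3(1) = 42/5; a_2 = (42/5)/(16/3) = 63/40
  n = 3: D(3) = 3(3 + 2/3) = 11; numerator = -3(63/40) + 3(-9/5) = -81/8; a_3 = (-81/8)/(11) = -81/88
  n = 4: D(4) = 4(4 + 2/3) = 56/3; numerator = -3(-81/88) + 3(63/40) = 1647/220; a_4 = (1647/220)/(56/3) = 4941/12320

r = 8/3; a_0 = 1; a_1 = -9/5; a_2 = 63/40; a_3 = -81/88; a_4 = 4941/12320


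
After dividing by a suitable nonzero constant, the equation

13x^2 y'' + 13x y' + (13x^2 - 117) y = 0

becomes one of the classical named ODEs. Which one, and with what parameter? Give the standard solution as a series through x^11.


All three coefficients share the factor 13; dividing through by 13 gives  x^2 y'' + x y' + (x^2 - 9) y = 0.
This matches the Bessel equation x^2 y'' + x y' + (x^2 - nu^2) y = 0 with nu^2 = 9, so nu = 3; the solution bounded at x = 0 is J_3(x).
Frobenius at x = 0: indicial roots ±nu; for r = nu the recurrence k(k + 2nu) c_k = -c_{k-2} gives the standard series J_nu(x) = sum_{k>=0} (-1)^k / (k! (k+nu)!) (x/2)^(2k+nu). Evaluate the first 5 terms:
  k = 0: (-1)^0 / (0! * 3! * 2^3) x^3 = 1/(1*6*8) x^3 = (1/48) x^3
  k = 1: (-1)^1 / (1! * 4! * 2^5) x^5 = -1/(1*24*32) x^5 = (-1/768) x^5
  k = 2: (-1)^2 / (2! * 5! * 2^7) x^7 = 1/(2*120*128) x^7 = (1/30720) x^7
  k = 3: (-1)^3 / (3! * 6! * 2^9) x^9 = -1/(6*720*512) x^9 = (-1/2211840) x^9
  k = 4: (-1)^4 / (4! * 7! * 2^11) x^11 = 1/(24*5040*2048) x^11 = (1/247726080) x^11
Hence J_3(x) = x^11/247726080 - x^9/2211840 + x^7/30720 - x^5/768 + x^3/48 + ....

J_3(x); series = x^11/247726080 - x^9/2211840 + x^7/30720 - x^5/768 + x^3/48


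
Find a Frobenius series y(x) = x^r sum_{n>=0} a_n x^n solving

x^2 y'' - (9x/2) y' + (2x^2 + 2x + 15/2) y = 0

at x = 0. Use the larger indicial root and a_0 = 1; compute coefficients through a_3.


Write in Frobenius form y'' + (p(x)/x) y' + (q(x)/x^2) y = 0:
  p(x) = -9/2,  q(x) = 2x^2 + 2x + 15/2.
Indicial equation: r(r-1) + (-9/2) r + (15/2) = 0 -> roots r_1 = 3, r_2 = 5/2.
Take r = r_1 = 3. Let y(x) = x^r sum_{n>=0} a_n x^n with a_0 = 1.
Substitute y = x^r sum a_n x^n and match x^{r+n}. The recurrence is
  D(n) a_n + 2 a_{n-1} + 2 a_{n-2} = 0,  where D(n) = (r+n)(r+n-1) + (-9/2)(r+n) + (15/2).
  a_n = [-2 a_{n-1} - 2 a_{n-2}] / D(n).
Since the indicial polynomial factors as (r - r_1)(r - r_2), D(n) = (r_1 + n - r_1)(r_1 + n - r_2) = n(n + 1/2).
Evaluating step by step (a_0 = 1):
  n = 1: D(1) = 1(1 + 1/2) = 3/2; numerator = -2(1) = -2; a_1 = (-2)/(3/2) = -4/3
  n = 2: D(2) = 2(2 + 1/2) = 5; numerator = -2(-4/3) - 2(1) = 2/3; a_2 = (2/3)/(5) = 2/15
  n = 3: D(3) = 3(3 + 1/2) = 21/2; numerator = -2(2/15) - 2(-4/3) = 12/5; a_3 = (12/5)/(21/2) = 8/35

r = 3; a_0 = 1; a_1 = -4/3; a_2 = 2/15; a_3 = 8/35


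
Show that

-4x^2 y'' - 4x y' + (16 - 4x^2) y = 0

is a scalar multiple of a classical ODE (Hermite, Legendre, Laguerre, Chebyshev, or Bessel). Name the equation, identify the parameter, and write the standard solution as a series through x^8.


All three coefficients share the factor -4; dividing through by -4 gives  x^2 y'' + x y' + (x^2 - 4) y = 0.
This matches the Bessel equation x^2 y'' + x y' + (x^2 - nu^2) y = 0 with nu^2 = 4, so nu = 2; the solution bounded at x = 0 is J_2(x).
Frobenius at x = 0: indicial roots ±nu; for r = nu the recurrence k(k + 2nu) c_k = -c_{k-2} gives the standard series J_nu(x) = sum_{k>=0} (-1)^k / (k! (k+nu)!) (x/2)^(2k+nu). Evaluate the first 4 terms:
  k = 0: (-1)^0 / (0! * 2! * 2^2) x^2 = 1/(1*2*4) x^2 = (1/8) x^2
  k = 1: (-1)^1 / (1! * 3! * 2^4) x^4 = -1/(1*6*16) x^4 = (-1/96) x^4
  k = 2: (-1)^2 / (2! * 4! * 2^6) x^6 = 1/(2*24*64) x^6 = (1/3072) x^6
  k = 3: (-1)^3 / (3! * 5! * 2^8) x^8 = -1/(6*120*256) x^8 = (-1/184320) x^8
Hence J_2(x) = -x^8/184320 + x^6/3072 - x^4/96 + x^2/8 + ....

J_2(x); series = -x^8/184320 + x^6/3072 - x^4/96 + x^2/8


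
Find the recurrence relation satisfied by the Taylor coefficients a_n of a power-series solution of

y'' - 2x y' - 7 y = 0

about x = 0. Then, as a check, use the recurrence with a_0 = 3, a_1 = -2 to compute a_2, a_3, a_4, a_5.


Substitute y = sum_n a_n x^n.
y''(x) has coefficient (n+2)(n+1) a_{n+2} at x^n;
-2 x y'(x) has coefficient -2 n a_n at x^n (shift);
-7 y(x) has coefficient -7 a_n at x^n.
Matching x^n: (n+2)(n+1) a_{n+2} + (-2n - 7) a_n = 0.
Thus a_{n+2} = (2n + 7) / ((n+1)(n+2)) * a_n.

Check with a_0 = 3, a_1 = -2 (apply the recurrence for n = 0, 1, 2, 3): a_0 = 3, a_1 = -2, a_2 = 21/2, a_3 = -3, a_4 = 77/8, a_5 = -39/20.

a_(n+2) = (2n + 7) / ((n+1)(n+2)) * a_n; check: a_0 = 3, a_1 = -2, a_2 = 21/2, a_3 = -3, a_4 = 77/8, a_5 = -39/20


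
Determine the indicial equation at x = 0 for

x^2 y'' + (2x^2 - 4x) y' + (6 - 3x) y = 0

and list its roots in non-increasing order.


Divide by x^2 to reach normal form y'' + P_1(x) y' + P_2(x) y = 0 with P_1(x) = 2 - 4/x and P_2(x) = -3/x + 6/x^2.
x = 0 is a singular point because the y'-coefficient 2 - 4/x has a pole at x = 0 and the y-coefficient -3/x + 6/x^2 has a pole at x = 0.
It is a regular singular point because x P_1(x) = p(x) = 2x - 4 and x^2 P_2(x) = q(x) = 6 - 3x are polynomials, hence analytic at x = 0.
p(0) = -4,  q(0) = 6.
Indicial equation: r(r-1) + p(0) r + q(0) = 0, i.e. r^2 + (p(0) - 1) r + q(0) = 0, i.e. r^2 - 5 r + 6 = 0.
Discriminant: (-5)^2 - 4(6) = 1, so r = (5 ± 1)/2.
Solving: r_1 = 3, r_2 = 2.

indicial: r^2 - 5 r + 6 = 0; roots r_1 = 3, r_2 = 2


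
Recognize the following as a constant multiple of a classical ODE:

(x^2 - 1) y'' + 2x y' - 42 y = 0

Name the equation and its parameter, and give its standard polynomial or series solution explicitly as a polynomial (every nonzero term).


All three coefficients share the factor -1; dividing through by -1 gives  (1 - x^2) y'' - 2x y' + 42 y = 0.
This matches the Legendre equation (1 - x^2) y'' - 2x y' + n(n+1) y = 0 (note the -2x y' term) with n(n+1) = 42, so n = 6; the polynomial solution is P_6(x).
With y = sum_k a_k x^k, matching x^k gives (k+2)(k+1) a_{k+2} = [k(k+1) - n(n+1)] a_k = (k - 6)(k + 7) a_k. The right side vanishes at k = 6, so the series with the parity of 6 terminates at degree 6.
Standard normalization (P_n(1) = 1): leading coefficient (2n)!/(2^n (n!)^2) = 479001600/(64*518400) = 231/16, so a_6 = 231/16. Work downward with a_k = (k+1)(k+2) a_{k+2} / ((k - 6)(k + 7)):
  a_4 = (5)(6)(231/16) / ((4 - 6)(4 + 7)) = (3465/8)/(-22) = -315/16
  a_2 = (3)(4)(-315/16) / ((2 - 6)(2 + 7)) = (-945/4)/(-36) = 105/16
  a_0 = (1)(2)(105/16) / ((0 - 6)(0 + 7)) = (105/8)/(-42) = -5/16
Hence P_6(x) = 231 x^6/16 - 315 x^4/16 + 105 x^2/16 - 5/16.

P_6(x); series = 231 x^6/16 - 315 x^4/16 + 105 x^2/16 - 5/16


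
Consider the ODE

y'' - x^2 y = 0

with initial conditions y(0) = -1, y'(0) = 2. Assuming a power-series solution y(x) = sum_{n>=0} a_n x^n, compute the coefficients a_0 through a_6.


Ansatz: y(x) = sum_{n>=0} a_n x^n, so y'(x) = sum_{n>=1} n a_n x^(n-1) and y''(x) = sum_{n>=2} n(n-1) a_n x^(n-2).
Substitute into P(x) y'' + Q(x) y' + R(x) y = 0 with P(x) = 1, Q(x) = 0, R(x) = -x^2, and match powers of x.
Initial conditions: a_0 = -1, a_1 = 2.
Setting the coefficient of each power of x to zero and solving order by order (substituting the coefficients already found):
  x^0: 2 a_2 = 0  ->  a_2 = 0
  x^1: 6 a_3 = 0  ->  a_3 = 0
  x^2: 12 a_4 - a_0 = 0  ->  12 a_4 = a_0 = -1  ->  a_4 = -1/12
  x^3: 20 a_5 - a_1 = 0  ->  20 a_5 = a_1 = 2  ->  a_5 = 1/10
  x^4: 30 a_6 - a_2 = 0  ->  30 a_6 = a_2 = 0  ->  a_6 = 0
Truncated series: y(x) = -1 + 2 x - (1/12) x^4 + (1/10) x^5 + O(x^7).

a_0 = -1; a_1 = 2; a_2 = 0; a_3 = 0; a_4 = -1/12; a_5 = 1/10; a_6 = 0


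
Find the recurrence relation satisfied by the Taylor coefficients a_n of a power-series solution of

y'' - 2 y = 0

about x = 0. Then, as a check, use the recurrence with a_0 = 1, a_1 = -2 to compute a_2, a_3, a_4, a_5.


Substitute y = sum_n a_n x^n into y'' + (const) y = 0.
y''(x) = sum_{n>=0} (n+2)(n+1) a_{n+2} x^n.
The ODE becomes sum_n [(n+2)(n+1) a_{n+2} - 2 a_n] x^n = 0.
Setting each coefficient to zero gives the recurrence:
  (n+2)(n+1) a_{n+2} - 2 a_n = 0,
  a_{n+2} = 2 / ((n+1)(n+2)) a_n.

Check with a_0 = 1, a_1 = -2 (apply the recurrence for n = 0, 1, 2, 3): a_0 = 1, a_1 = -2, a_2 = 1, a_3 = -2/3, a_4 = 1/6, a_5 = -1/15.

a_{n+2} = 2/((n+1)(n+2)) * a_n; check: a_0 = 1, a_1 = -2, a_2 = 1, a_3 = -2/3, a_4 = 1/6, a_5 = -1/15


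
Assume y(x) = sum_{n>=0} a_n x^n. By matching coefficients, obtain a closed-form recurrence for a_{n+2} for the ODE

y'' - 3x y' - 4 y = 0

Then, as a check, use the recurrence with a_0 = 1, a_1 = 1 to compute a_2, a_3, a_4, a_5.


Substitute y = sum_n a_n x^n.
y''(x) has coefficient (n+2)(n+1) a_{n+2} at x^n;
-3 x y'(x) has coefficient -3 n a_n at x^n (shift);
-4 y(x) has coefficient -4 a_n at x^n.
Matching x^n: (n+2)(n+1) a_{n+2} + (-3n - 4) a_n = 0.
Thus a_{n+2} = (3n + 4) / ((n+1)(n+2)) * a_n.

Check with a_0 = 1, a_1 = 1 (apply the recurrence for n = 0, 1, 2, 3): a_0 = 1, a_1 = 1, a_2 = 2, a_3 = 7/6, a_4 = 5/3, a_5 = 91/120.

a_(n+2) = (3n + 4) / ((n+1)(n+2)) * a_n; check: a_0 = 1, a_1 = 1, a_2 = 2, a_3 = 7/6, a_4 = 5/3, a_5 = 91/120


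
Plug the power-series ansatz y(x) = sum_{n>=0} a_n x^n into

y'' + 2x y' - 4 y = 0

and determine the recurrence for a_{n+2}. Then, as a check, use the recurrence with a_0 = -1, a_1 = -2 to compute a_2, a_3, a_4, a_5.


Substitute y = sum_n a_n x^n.
y''(x) has coefficient (n+2)(n+1) a_{n+2} at x^n;
2 x y'(x) has coefficient 2 n a_n at x^n (shift);
-4 y(x) has coefficient -4 a_n at x^n.
Matching x^n: (n+2)(n+1) a_{n+2} + (2n - 4) a_n = 0.
Thus a_{n+2} = (-2n + 4) / ((n+1)(n+2)) * a_n.

Check with a_0 = -1, a_1 = -2 (apply the recurrence for n = 0, 1, 2, 3): a_0 = -1, a_1 = -2, a_2 = -2, a_3 = -2/3, a_4 = 0, a_5 = 1/15.

a_(n+2) = (-2n + 4) / ((n+1)(n+2)) * a_n; check: a_0 = -1, a_1 = -2, a_2 = -2, a_3 = -2/3, a_4 = 0, a_5 = 1/15


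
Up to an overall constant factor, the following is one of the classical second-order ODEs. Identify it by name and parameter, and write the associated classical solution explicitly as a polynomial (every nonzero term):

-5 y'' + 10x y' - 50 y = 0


All three coefficients share the factor -5; dividing through by -5 gives  y'' - 2x y' + 10 y = 0.
This matches the Hermite equation y'' - 2x y' + 2n y = 0 with 2n = 10, so n = 5; the polynomial solution is H_5(x).
With y = sum_k a_k x^k, matching x^k gives (k+2)(k+1) a_{k+2} = 2(k - n) a_k = 2(k - 5) a_k. The right side vanishes at k = 5, so the series with the parity of 5 terminates at degree 5.
Standard normalization: leading coefficient of H_n is 2^n, so a_5 = 2^5 = 32. Work downward with a_k = (k+1)(k+2) a_{k+2} / (2(k - n)):
  a_3 = (4)(5)(32) / (2(3 - 5)) = 640/(-4) = -160
  a_1 = (2)(3)(-160) / (2(1 - 5)) = -960/(-8) = 120
Hence H_5(x) = 32 x^5 - 160 x^3 + 120 x.

H_5(x); series = 32 x^5 - 160 x^3 + 120 x


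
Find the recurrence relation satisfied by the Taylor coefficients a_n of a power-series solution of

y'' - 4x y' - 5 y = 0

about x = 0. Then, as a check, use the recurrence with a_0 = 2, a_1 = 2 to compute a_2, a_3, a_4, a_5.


Substitute y = sum_n a_n x^n.
y''(x) has coefficient (n+2)(n+1) a_{n+2} at x^n;
-4 x y'(x) has coefficient -4 n a_n at x^n (shift);
-5 y(x) has coefficient -5 a_n at x^n.
Matching x^n: (n+2)(n+1) a_{n+2} + (-4n - 5) a_n = 0.
Thus a_{n+2} = (4n + 5) / ((n+1)(n+2)) * a_n.

Check with a_0 = 2, a_1 = 2 (apply the recurrence for n = 0, 1, 2, 3): a_0 = 2, a_1 = 2, a_2 = 5, a_3 = 3, a_4 = 65/12, a_5 = 51/20.

a_(n+2) = (4n + 5) / ((n+1)(n+2)) * a_n; check: a_0 = 2, a_1 = 2, a_2 = 5, a_3 = 3, a_4 = 65/12, a_5 = 51/20


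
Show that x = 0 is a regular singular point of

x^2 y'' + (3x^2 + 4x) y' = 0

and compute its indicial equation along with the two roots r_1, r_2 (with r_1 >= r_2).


Divide by x^2 to reach normal form y'' + P_1(x) y' + P_2(x) y = 0 with P_1(x) = 3 + 4/x and P_2(x) = 0.
x = 0 is a singular point because the y'-coefficient 3 + 4/x has a pole at x = 0.
It is a regular singular point because x P_1(x) = p(x) = 3x + 4 and x^2 P_2(x) = q(x) = 0 are polynomials, hence analytic at x = 0.
p(0) = 4,  q(0) = 0.
Indicial equation: r(r-1) + p(0) r + q(0) = 0, i.e. r^2 + (p(0) - 1) r + q(0) = 0, i.e. r^2 + 3 r = 0.
Discriminant: (3)^2 - 4(0) = 9, so r = (-3 ± 3)/2.
Solving: r_1 = 0, r_2 = -3.

indicial: r^2 + 3 r = 0; roots r_1 = 0, r_2 = -3


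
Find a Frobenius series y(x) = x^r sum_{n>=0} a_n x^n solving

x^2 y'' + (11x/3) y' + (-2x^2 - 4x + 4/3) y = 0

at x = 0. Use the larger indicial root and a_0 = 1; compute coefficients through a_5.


Write in Frobenius form y'' + (p(x)/x) y' + (q(x)/x^2) y = 0:
  p(x) = 11/3,  q(x) = -2x^2 - 4x + 4/3.
Indicial equation: r(r-1) + (11/3) r + (4/3) = 0 -> roots r_1 = -2/3, r_2 = -2.
Take r = r_1 = -2/3. Let y(x) = x^r sum_{n>=0} a_n x^n with a_0 = 1.
Substitute y = x^r sum a_n x^n and match x^{r+n}. The recurrence is
  D(n) a_n - 4 a_{n-1} - 2 a_{n-2} = 0,  where D(n) = (r+n)(r+n-1) + (11/3)(r+n) + (4/3).
  a_n = [4 a_{n-1} + 2 a_{n-2}] / D(n).
Since the indicial polynomial factors as (r - r_1)(r - r_2), D(n) = (r_1 + n - r_1)(r_1 + n - r_2) = n(n + 4/3).
Evaluating step by step (a_0 = 1):
  n = 1: D(1) = 1(1 + 4/3) = 7/3; numerator = 4(1) = 4; a_1 = (4)/(7/3) = 12/7
  n = 2: D(2) = 2(2 + 4/3) = 20/3; numerator = 4(12/7) + 2(1) = 62/7; a_2 = (62/7)/(20/3) = 93/70
  n = 3: D(3) = 3(3 + 4/3) = 13; numerator = 4(93/70) + 2(12/7) = 306/35; a_3 = (306/35)/(13) = 306/455
  n = 4: D(4) = 4(4 + 4/3) = 64/3; numerator = 4(306/455) + 2(93/70) = 2433/455; a_4 = (2433/455)/(64/3) = 7299/29120
  n = 5: D(5) = 5(5 + 4/3) = 95/3; numerator = 4(7299/29120) + 2(306/455) = 17091/7280; a_5 = (17091/7280)/(95/3) = 51273/691600

r = -2/3; a_0 = 1; a_1 = 12/7; a_2 = 93/70; a_3 = 306/455; a_4 = 7299/29120; a_5 = 51273/691600
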